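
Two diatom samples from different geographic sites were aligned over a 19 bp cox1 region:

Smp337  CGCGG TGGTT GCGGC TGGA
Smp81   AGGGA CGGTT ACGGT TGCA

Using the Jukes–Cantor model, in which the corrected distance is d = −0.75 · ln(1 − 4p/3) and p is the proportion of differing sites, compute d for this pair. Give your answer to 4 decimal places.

The sequences differ at positions 1 (C/A), 3 (C/G), 5 (G/A), 6 (T/C), 11 (G/A), 15 (C/T), 18 (G/C).
p = 7/19 = 0.368421.
d = −0.75 · ln(1 − (4/3)·0.368421) = −0.75 · ln(0.508772) = −0.75 · (-0.675755) = 0.5068.

0.5068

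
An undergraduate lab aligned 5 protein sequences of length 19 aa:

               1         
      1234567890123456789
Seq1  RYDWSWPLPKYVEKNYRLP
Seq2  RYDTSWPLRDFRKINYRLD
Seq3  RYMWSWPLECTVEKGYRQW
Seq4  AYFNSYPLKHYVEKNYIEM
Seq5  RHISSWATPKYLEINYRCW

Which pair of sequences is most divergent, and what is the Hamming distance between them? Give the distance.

Pairwise Hamming distances:
  Seq1 vs Seq2: 8
  Seq1 vs Seq3: 7
  Seq1 vs Seq4: 9
  Seq1 vs Seq5: 9
  Seq2 vs Seq3: 11
  Seq2 vs Seq4: 13
  Seq2 vs Seq5: 12
  Seq3 vs Seq4: 11
  Seq3 vs Seq5: 12
  Seq4 vs Seq5: 14
The largest is 14, between Seq4 and Seq5.

14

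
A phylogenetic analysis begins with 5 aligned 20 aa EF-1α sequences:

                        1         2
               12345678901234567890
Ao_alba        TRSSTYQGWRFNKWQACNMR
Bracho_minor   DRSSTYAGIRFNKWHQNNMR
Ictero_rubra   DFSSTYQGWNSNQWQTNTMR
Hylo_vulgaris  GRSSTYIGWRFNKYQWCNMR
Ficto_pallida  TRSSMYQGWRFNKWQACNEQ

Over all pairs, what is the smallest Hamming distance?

3

Pairwise Hamming distances:
  Ao_alba vs Bracho_minor: 6
  Ao_alba vs Ictero_rubra: 8
  Ao_alba vs Hylo_vulgaris: 4
  Ao_alba vs Ficto_pallida: 3
  Bracho_minor vs Ictero_rubra: 9
  Bracho_minor vs Hylo_vulgaris: 7
  Bracho_minor vs Ficto_pallida: 9
  Ictero_rubra vs Hylo_vulgaris: 10
  Ictero_rubra vs Ficto_pallida: 11
  Hylo_vulgaris vs Ficto_pallida: 7
The smallest is 3, between Ao_alba and Ficto_pallida.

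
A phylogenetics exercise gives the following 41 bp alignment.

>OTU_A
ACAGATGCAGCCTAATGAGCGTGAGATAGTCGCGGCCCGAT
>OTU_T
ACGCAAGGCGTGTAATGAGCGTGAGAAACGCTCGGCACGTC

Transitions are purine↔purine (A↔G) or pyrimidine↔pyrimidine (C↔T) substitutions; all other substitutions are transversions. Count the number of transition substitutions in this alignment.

Mismatches occur at site 3 (A↔G, transition), site 4 (G↔C, transversion), site 6 (T↔A, transversion), site 8 (C↔G, transversion), site 9 (A↔C, transversion), site 11 (C↔T, transition), site 12 (C↔G, transversion), site 27 (T↔A, transversion), site 29 (G↔C, transversion), site 30 (T↔G, transversion), site 32 (G↔T, transversion), site 37 (C↔A, transversion), site 40 (A↔T, transversion), site 41 (T↔C, transition).
Of the 14 differences, 3 transitions and 11 transversions, so the answer is 3.

3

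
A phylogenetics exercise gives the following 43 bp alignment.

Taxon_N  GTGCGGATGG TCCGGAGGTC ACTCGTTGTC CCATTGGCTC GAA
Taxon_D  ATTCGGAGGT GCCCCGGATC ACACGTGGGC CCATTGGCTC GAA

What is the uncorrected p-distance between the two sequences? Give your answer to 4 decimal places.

0.2791

The sequences differ at positions 1 (G/A), 3 (G/T), 8 (T/G), 10 (G/T), 11 (T/G), 14 (G/C), 15 (G/C), 16 (A/G), 18 (G/A), 23 (T/A), 27 (T/G), 29 (T/G).
There are 12 differences over 43 sites, so p = 12/43 = 0.2791.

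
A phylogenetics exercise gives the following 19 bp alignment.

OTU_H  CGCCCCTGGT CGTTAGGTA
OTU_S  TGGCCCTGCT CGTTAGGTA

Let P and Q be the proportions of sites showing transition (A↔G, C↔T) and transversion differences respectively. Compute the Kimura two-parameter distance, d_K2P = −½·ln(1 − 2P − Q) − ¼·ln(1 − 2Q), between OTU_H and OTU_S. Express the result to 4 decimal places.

0.1773

The sequences differ at positions 1 (C/T, transition), 3 (C/G, transversion), 9 (G/C, transversion).
Of the 3 differences, 1 transition and 2 transversions over 19 sites: P = 1/19 = 0.052632, Q = 2/19 = 0.105263.
d = −0.5·ln(0.789473) − 0.25·ln(0.789474) = −0.5·(-0.236390) − 0.25·(-0.236388) = 0.1773.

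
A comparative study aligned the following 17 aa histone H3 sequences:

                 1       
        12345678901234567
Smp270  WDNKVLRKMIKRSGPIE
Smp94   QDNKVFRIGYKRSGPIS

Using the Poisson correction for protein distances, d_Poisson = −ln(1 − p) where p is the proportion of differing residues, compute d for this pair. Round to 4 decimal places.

0.4353

The sequences differ at positions 1 (W/Q), 6 (L/F), 8 (K/I), 9 (M/G), 10 (I/Y), 17 (E/S).
p = 6/17 = 0.352941.
d = −ln(1 − 0.352941) = −ln(0.647059) = 0.4353.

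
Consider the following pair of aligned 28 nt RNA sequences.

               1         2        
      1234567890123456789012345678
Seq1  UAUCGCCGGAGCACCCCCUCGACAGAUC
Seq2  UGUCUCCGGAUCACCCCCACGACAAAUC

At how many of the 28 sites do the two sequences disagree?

Differing sites — 2:A/G; 5:G/U; 11:G/U; 19:U/A; 25:G/A.
That gives 5 mismatches out of 28 aligned sites, so the Hamming distance is 5.

5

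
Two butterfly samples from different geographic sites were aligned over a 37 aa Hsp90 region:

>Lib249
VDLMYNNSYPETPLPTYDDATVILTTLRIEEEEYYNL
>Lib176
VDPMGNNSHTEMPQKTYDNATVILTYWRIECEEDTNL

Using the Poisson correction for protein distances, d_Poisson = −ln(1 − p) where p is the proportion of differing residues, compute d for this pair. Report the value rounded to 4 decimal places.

Differing sites — 3:L/P; 5:Y/G; 9:Y/H; 10:P/T; 12:T/M; 14:L/Q; 15:P/K; 19:D/N; 26:T/Y; 27:L/W; 31:E/C; 34:Y/D; 35:Y/T.
p = 13/37 = 0.351351.
d = −ln(1 − 0.351351) = −ln(0.648649) = 0.4329.

0.4329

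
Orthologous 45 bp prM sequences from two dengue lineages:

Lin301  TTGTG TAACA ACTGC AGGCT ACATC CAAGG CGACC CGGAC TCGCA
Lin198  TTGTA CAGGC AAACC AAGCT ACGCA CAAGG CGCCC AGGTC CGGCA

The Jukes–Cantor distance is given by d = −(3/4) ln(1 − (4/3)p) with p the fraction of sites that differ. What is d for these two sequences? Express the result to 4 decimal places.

Differing sites — 5:G/A; 6:T/C; 8:A/G; 9:C/G; 10:A/C; 12:C/A; 13:T/A; 14:G/C; 17:G/A; 23:A/G; 24:T/C; 25:C/A; 33:A/C; 36:C/A; 39:A/T; 41:T/C; 42:C/G.
p = 17/45 = 0.377778.
d = −0.75 · ln(1 − (4/3)·0.377778) = −0.75 · ln(0.496296) = −0.75 · (-0.700583) = 0.5254.

0.5254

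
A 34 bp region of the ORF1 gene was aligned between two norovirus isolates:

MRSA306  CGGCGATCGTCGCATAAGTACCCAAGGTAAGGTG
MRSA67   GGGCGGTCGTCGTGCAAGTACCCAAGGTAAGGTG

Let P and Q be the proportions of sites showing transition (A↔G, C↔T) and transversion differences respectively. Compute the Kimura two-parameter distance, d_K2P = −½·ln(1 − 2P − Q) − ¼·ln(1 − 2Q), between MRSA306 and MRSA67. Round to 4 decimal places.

The sequences differ at positions 1 (C/G, transversion), 6 (A/G, transition), 13 (C/T, transition), 14 (A/G, transition), 15 (T/C, transition).
Of the 5 differences, 4 transitions and 1 transversion over 34 sites: P = 4/34 = 0.117647, Q = 1/34 = 0.029412.
d = −0.5·ln(0.735294) − 0.25·ln(0.941176) = −0.5·(-0.307485) − 0.25·(-0.060625) = 0.1689.

0.1689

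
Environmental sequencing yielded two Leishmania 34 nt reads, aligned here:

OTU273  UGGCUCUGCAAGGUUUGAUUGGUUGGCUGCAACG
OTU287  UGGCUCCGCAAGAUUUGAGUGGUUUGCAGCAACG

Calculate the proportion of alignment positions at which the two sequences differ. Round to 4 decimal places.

Mismatches occur at site 7 (U→C), site 13 (G→A), site 19 (U→G), site 25 (G→U), site 28 (U→A).
There are 5 differences over 34 sites, so p = 5/34 = 0.1471.

0.1471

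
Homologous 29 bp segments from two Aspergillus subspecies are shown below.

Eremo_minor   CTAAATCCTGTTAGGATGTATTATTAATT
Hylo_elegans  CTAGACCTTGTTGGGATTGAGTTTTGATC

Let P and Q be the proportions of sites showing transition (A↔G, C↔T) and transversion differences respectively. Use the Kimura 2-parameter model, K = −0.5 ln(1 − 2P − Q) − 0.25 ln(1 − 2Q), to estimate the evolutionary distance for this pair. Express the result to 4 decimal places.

0.4819

Differing sites — 4:A/G (Ti); 6:T/C (Ti); 8:C/T (Ti); 13:A/G (Ti); 18:G/T (Tv); 19:T/G (Tv); 21:T/G (Tv); 23:A/T (Tv); 26:A/G (Ti); 29:T/C (Ti).
Of the 10 differences, 6 transitions and 4 transversions over 29 sites: P = 6/29 = 0.206897, Q = 4/29 = 0.137931.
d = −0.5·ln(0.448275) − 0.25·ln(0.724138) = −0.5·(-0.802348) − 0.25·(-0.322773) = 0.4819.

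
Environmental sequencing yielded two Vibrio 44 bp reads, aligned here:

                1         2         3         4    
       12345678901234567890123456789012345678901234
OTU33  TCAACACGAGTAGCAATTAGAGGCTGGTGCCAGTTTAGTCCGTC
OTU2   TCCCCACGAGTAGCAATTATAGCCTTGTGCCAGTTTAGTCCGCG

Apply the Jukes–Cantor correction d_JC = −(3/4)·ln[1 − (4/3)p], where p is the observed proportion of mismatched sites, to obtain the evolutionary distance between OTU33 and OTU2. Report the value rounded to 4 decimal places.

Mismatches occur at site 3 (A/C), site 4 (A/C), site 20 (G/T), site 23 (G/C), site 26 (G/T), site 43 (T/C), site 44 (C/G).
p = 7/44 = 0.159091.
d = −0.75 · ln(1 − (4/3)·0.159091) = −0.75 · ln(0.787879) = −0.75 · (-0.238411) = 0.1788.

0.1788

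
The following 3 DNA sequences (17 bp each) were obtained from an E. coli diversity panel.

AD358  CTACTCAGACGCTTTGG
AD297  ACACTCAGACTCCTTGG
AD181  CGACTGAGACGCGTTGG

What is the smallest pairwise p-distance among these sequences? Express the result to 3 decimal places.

Pairwise Hamming distances:
  AD358 vs AD297: 4
  AD358 vs AD181: 3
  AD297 vs AD181: 5
The smallest is 3 mismatches, between AD358 and AD181; p = 3/17 = 0.176.

0.176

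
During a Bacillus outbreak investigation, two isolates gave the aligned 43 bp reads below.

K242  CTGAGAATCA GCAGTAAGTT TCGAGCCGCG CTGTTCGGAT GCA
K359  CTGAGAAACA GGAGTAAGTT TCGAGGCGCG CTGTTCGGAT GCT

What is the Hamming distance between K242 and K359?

4

Differing sites — 8:T/A; 12:C/G; 26:C/G; 43:A/T.
That gives 4 mismatches out of 43 aligned sites, so the Hamming distance is 4.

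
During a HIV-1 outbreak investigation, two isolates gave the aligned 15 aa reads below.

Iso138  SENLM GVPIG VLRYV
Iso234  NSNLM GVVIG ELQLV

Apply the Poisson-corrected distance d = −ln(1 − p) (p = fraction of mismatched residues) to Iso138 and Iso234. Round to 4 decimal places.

0.5108

Differing sites — 1:S/N; 2:E/S; 8:P/V; 11:V/E; 13:R/Q; 14:Y/L.
p = 6/15 = 0.400000.
d = −ln(1 − 0.400000) = −ln(0.600000) = 0.5108.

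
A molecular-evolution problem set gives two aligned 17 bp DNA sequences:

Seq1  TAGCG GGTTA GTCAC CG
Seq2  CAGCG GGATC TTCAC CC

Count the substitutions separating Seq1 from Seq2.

5

Mismatches occur at site 1 (T↔C), site 8 (T↔A), site 10 (A↔C), site 11 (G↔T), site 17 (G↔C).
That gives 5 mismatches out of 17 aligned sites, so the Hamming distance is 5.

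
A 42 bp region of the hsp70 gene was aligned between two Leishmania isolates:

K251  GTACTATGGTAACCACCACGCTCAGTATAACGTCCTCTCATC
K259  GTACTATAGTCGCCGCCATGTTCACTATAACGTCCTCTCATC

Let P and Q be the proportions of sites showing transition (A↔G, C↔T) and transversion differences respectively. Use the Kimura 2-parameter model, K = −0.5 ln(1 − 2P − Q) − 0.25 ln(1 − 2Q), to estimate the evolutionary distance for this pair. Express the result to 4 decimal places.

Mismatches occur at site 8 (G/A, transition), site 11 (A/C, transversion), site 12 (A/G, transition), site 15 (A/G, transition), site 19 (C/T, transition), site 21 (C/T, transition), site 25 (G/C, transversion).
Of the 7 differences, 5 transitions and 2 transversions over 42 sites: P = 5/42 = 0.119048, Q = 2/42 = 0.047619.
d = −0.5·ln(0.714285) − 0.25·ln(0.904762) = −0.5·(-0.336473) − 0.25·(-0.100083) = 0.1933.

0.1933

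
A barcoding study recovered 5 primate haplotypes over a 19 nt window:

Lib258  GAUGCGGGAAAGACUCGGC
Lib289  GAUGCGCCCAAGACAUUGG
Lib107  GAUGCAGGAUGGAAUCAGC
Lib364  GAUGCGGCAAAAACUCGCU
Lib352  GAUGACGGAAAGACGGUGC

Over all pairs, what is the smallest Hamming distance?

4

Pairwise Hamming distances:
  Lib258 vs Lib289: 7
  Lib258 vs Lib107: 5
  Lib258 vs Lib364: 4
  Lib258 vs Lib352: 5
  Lib289 vs Lib107: 11
  Lib289 vs Lib364: 8
  Lib289 vs Lib352: 8
  Lib107 vs Lib364: 9
  Lib107 vs Lib352: 8
  Lib364 vs Lib352: 9
The smallest is 4, between Lib258 and Lib364.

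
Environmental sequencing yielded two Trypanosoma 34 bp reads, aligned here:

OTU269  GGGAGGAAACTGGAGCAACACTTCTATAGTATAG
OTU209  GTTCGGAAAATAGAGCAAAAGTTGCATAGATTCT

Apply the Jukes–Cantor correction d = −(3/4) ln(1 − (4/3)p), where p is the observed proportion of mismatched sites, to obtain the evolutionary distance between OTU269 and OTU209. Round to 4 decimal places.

0.5347

The sequences differ at positions 2 (G/T), 3 (G/T), 4 (A/C), 10 (C/A), 12 (G/A), 19 (C/A), 21 (C/G), 24 (C/G), 25 (T/C), 30 (T/A), 31 (A/T), 33 (A/C), 34 (G/T).
p = 13/34 = 0.382353.
d = −0.75 · ln(1 − (4/3)·0.382353) = −0.75 · ln(0.490196) = −0.75 · (-0.712950) = 0.5347.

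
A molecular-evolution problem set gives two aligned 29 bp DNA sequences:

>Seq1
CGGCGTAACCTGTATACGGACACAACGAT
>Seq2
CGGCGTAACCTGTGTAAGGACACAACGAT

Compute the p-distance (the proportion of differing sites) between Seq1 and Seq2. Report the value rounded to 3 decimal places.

Differing sites — 14:A/G; 17:C/A.
There are 2 differences over 29 sites, so p = 2/29 = 0.069.

0.069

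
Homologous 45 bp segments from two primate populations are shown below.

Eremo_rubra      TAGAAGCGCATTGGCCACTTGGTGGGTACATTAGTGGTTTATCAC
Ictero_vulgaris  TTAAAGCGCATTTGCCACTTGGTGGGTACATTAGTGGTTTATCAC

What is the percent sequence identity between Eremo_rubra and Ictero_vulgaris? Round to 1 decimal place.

The sequences differ at positions 2 (A/T), 3 (G/A), 13 (G/T).
42 of the 45 sites match, so the percent identity is 42/45 × 100 = 93.3%.

93.3%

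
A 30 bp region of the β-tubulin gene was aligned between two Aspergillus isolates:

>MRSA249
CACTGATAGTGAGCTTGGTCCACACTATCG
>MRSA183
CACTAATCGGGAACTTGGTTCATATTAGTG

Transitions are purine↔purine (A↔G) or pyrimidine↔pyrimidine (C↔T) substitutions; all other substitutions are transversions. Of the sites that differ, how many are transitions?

6

Differing sites — 5:G/A (Ti); 8:A/C (Tv); 10:T/G (Tv); 13:G/A (Ti); 20:C/T (Ti); 23:C/T (Ti); 25:C/T (Ti); 28:T/G (Tv); 29:C/T (Ti).
Of the 9 differences, 6 transitions and 3 transversions, so the answer is 6.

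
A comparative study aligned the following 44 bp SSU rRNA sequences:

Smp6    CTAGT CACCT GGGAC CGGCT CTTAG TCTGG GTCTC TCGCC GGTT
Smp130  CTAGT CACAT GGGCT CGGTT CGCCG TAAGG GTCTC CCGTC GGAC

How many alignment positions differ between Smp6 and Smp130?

13

The sequences differ at positions 9 (C/A), 14 (A/C), 15 (C/T), 19 (C/T), 22 (T/G), 23 (T/C), 24 (A/C), 27 (C/A), 28 (T/A), 36 (T/C), 39 (C/T), 43 (T/A), 44 (T/C).
That gives 13 mismatches out of 44 aligned sites, so the Hamming distance is 13.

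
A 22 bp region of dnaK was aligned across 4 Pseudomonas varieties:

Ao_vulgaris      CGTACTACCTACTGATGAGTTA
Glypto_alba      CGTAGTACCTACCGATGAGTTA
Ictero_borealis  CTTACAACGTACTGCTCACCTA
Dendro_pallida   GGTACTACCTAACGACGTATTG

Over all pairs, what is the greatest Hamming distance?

Pairwise Hamming distances:
  Ao_vulgaris vs Glypto_alba: 2
  Ao_vulgaris vs Ictero_borealis: 7
  Ao_vulgaris vs Dendro_pallida: 7
  Glypto_alba vs Ictero_borealis: 9
  Glypto_alba vs Dendro_pallida: 7
  Ictero_borealis vs Dendro_pallida: 13
The largest is 13, between Ictero_borealis and Dendro_pallida.

13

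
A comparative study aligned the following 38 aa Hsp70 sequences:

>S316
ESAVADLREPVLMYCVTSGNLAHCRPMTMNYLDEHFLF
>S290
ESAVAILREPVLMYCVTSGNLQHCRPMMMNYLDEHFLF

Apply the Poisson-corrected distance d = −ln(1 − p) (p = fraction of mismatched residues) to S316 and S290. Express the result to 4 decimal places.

0.0822

Mismatches occur at site 6 (D/I), site 22 (A/Q), site 28 (T/M).
p = 3/38 = 0.078947.
d = −ln(1 − 0.078947) = −ln(0.921053) = 0.0822.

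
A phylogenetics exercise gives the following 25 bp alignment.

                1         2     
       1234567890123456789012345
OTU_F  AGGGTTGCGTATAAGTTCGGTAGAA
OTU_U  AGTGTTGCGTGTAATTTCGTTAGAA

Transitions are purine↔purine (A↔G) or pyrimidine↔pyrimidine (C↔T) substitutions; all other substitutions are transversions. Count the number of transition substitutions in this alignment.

1

Mismatches occur at site 3 (G/T, transversion), site 11 (A/G, transition), site 15 (G/T, transversion), site 20 (G/T, transversion).
Of the 4 differences, 1 transition and 3 transversions, so the answer is 1.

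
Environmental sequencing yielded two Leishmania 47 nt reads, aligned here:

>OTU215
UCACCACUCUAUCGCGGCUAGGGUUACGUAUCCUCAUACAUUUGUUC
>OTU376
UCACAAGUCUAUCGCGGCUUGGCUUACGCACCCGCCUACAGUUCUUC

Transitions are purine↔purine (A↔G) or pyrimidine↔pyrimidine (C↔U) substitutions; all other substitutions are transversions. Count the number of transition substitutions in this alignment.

2

The sequences differ at positions 5 (C/A, transversion), 7 (C/G, transversion), 20 (A/U, transversion), 23 (G/C, transversion), 29 (U/C, transition), 31 (U/C, transition), 34 (U/G, transversion), 36 (A/C, transversion), 41 (U/G, transversion), 44 (G/C, transversion).
Of the 10 differences, 2 transitions and 8 transversions, so the answer is 2.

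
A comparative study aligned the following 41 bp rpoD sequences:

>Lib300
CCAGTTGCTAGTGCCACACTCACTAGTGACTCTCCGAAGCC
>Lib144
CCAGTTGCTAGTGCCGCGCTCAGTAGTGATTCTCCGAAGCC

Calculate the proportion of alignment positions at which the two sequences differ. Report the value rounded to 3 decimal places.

0.098

Differing sites — 16:A/G; 18:A/G; 23:C/G; 30:C/T.
There are 4 differences over 41 sites, so p = 4/41 = 0.098.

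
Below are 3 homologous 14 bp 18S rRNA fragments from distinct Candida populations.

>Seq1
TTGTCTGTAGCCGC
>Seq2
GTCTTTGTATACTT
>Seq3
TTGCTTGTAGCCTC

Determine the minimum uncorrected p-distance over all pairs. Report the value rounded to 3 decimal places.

Pairwise Hamming distances:
  Seq1 vs Seq2: 7
  Seq1 vs Seq3: 3
  Seq2 vs Seq3: 6
The smallest is 3 mismatches, between Seq1 and Seq3; p = 3/14 = 0.214.

0.214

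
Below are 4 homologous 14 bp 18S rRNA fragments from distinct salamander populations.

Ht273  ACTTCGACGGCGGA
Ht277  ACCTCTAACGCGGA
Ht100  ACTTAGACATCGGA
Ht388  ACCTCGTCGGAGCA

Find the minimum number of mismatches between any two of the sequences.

Pairwise Hamming distances:
  Ht273 vs Ht277: 4
  Ht273 vs Ht100: 3
  Ht273 vs Ht388: 4
  Ht277 vs Ht100: 6
  Ht277 vs Ht388: 6
  Ht100 vs Ht388: 7
The smallest is 3, between Ht273 and Ht100.

3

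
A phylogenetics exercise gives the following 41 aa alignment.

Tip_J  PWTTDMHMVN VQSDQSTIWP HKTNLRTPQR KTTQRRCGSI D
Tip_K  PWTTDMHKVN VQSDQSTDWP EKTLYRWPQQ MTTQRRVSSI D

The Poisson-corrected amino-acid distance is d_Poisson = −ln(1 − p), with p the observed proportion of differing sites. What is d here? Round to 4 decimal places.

0.2796

The sequences differ at positions 8 (M/K), 18 (I/D), 21 (H/E), 24 (N/L), 25 (L/Y), 27 (T/W), 30 (R/Q), 31 (K/M), 37 (C/V), 38 (G/S).
p = 10/41 = 0.243902.
d = −ln(1 − 0.243902) = −ln(0.756098) = 0.2796.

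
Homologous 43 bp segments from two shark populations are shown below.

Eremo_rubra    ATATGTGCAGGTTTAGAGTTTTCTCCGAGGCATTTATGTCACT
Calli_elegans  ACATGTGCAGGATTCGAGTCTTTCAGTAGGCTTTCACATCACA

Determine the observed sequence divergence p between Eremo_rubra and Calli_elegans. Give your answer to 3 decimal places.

0.326

Differing sites — 2:T/C; 12:T/A; 15:A/C; 20:T/C; 23:C/T; 24:T/C; 25:C/A; 26:C/G; 27:G/T; 32:A/T; 35:T/C; 37:T/C; 38:G/A; 43:T/A.
There are 14 differences over 43 sites, so p = 14/43 = 0.326.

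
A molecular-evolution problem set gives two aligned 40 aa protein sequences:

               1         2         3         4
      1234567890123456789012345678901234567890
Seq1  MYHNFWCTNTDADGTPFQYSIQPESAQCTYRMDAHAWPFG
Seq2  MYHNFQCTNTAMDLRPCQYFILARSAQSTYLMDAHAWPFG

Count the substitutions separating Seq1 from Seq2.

12

Differing sites — 6:W/Q; 11:D/A; 12:A/M; 14:G/L; 15:T/R; 17:F/C; 20:S/F; 22:Q/L; 23:P/A; 24:E/R; 28:C/S; 31:R/L.
That gives 12 mismatches out of 40 aligned sites, so the Hamming distance is 12.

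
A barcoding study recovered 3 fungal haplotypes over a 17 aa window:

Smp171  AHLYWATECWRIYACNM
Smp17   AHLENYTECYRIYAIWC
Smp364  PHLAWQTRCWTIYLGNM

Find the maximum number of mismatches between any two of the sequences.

11

Pairwise Hamming distances:
  Smp171 vs Smp17: 7
  Smp171 vs Smp364: 7
  Smp17 vs Smp364: 11
The largest is 11, between Smp17 and Smp364.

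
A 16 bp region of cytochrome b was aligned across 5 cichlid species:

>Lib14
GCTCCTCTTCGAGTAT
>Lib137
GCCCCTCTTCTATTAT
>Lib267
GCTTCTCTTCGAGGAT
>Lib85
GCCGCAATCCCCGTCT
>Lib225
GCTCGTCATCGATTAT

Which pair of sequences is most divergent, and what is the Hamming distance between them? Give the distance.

Pairwise Hamming distances:
  Lib14 vs Lib137: 3
  Lib14 vs Lib267: 2
  Lib14 vs Lib85: 8
  Lib14 vs Lib225: 3
  Lib137 vs Lib267: 5
  Lib137 vs Lib85: 8
  Lib137 vs Lib225: 4
  Lib267 vs Lib85: 9
  Lib267 vs Lib225: 5
  Lib85 vs Lib225: 11
The largest is 11, between Lib85 and Lib225.

11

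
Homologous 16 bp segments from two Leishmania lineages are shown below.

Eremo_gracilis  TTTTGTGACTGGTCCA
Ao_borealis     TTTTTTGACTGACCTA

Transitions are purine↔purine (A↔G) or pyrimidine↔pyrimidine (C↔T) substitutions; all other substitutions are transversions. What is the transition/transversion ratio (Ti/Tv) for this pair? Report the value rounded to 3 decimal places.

The sequences differ at positions 5 (G/T, transversion), 12 (G/A, transition), 13 (T/C, transition), 15 (C/T, transition).
Of the 4 differences, 3 transitions and 1 transversion, so Ti/Tv = 3/1 = 3.000.

3.000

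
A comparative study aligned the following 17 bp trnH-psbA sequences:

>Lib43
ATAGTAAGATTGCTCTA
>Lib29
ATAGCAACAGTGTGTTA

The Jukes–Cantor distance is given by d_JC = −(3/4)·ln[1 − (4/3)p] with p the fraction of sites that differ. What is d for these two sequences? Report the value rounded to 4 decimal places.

Mismatches occur at site 5 (T→C), site 8 (G→C), site 10 (T→G), site 13 (C→T), site 14 (T→G), site 15 (C→T).
p = 6/17 = 0.352941.
d = −0.75 · ln(1 − (4/3)·0.352941) = −0.75 · ln(0.529412) = −0.75 · (-0.635988) = 0.4770.

0.4770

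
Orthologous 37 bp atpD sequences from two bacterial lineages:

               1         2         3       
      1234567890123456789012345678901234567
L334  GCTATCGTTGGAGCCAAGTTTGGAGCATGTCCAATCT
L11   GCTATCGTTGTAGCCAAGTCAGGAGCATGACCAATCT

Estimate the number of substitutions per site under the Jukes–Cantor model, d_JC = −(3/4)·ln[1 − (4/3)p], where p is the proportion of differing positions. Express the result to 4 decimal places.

Mismatches occur at site 11 (G→T), site 20 (T→C), site 21 (T→A), site 30 (T→A).
p = 4/37 = 0.108108.
d = −0.75 · ln(1 − (4/3)·0.108108) = −0.75 · ln(0.855856) = −0.75 · (-0.155653) = 0.1167.

0.1167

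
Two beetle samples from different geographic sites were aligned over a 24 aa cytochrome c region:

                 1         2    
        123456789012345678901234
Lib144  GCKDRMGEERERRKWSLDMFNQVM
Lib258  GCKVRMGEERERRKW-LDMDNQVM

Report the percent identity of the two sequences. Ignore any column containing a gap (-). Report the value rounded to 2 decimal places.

Excluding the 1 gap column leaves 23 comparable sites.
Mismatches occur at site 4 (D/V), site 20 (F/D).
21 of the 23 comparable sites match, so the percent identity is 21/23 × 100 = 91.30%.

91.30%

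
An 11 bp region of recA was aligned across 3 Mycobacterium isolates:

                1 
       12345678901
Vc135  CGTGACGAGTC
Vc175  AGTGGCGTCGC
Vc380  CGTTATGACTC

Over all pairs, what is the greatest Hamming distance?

Pairwise Hamming distances:
  Vc135 vs Vc175: 5
  Vc135 vs Vc380: 3
  Vc175 vs Vc380: 6
The largest is 6, between Vc175 and Vc380.

6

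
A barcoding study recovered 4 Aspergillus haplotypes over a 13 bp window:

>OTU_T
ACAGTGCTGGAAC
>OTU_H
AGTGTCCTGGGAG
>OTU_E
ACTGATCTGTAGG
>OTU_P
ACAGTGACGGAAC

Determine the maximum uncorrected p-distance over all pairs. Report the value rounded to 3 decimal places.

0.615

Pairwise Hamming distances:
  OTU_T vs OTU_H: 5
  OTU_T vs OTU_E: 6
  OTU_T vs OTU_P: 2
  OTU_H vs OTU_E: 6
  OTU_H vs OTU_P: 7
  OTU_E vs OTU_P: 8
The largest is 8 mismatches, between OTU_E and OTU_P; p = 8/13 = 0.615.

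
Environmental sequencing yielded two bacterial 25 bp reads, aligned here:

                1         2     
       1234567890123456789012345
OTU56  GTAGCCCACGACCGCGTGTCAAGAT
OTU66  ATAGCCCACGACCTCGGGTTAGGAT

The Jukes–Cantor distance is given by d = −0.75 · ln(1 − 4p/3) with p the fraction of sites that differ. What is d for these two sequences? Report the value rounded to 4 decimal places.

The sequences differ at positions 1 (G/A), 14 (G/T), 17 (T/G), 20 (C/T), 22 (A/G).
p = 5/25 = 0.200000.
d = −0.75 · ln(1 − (4/3)·0.200000) = −0.75 · ln(0.733333) = −0.75 · (-0.310155) = 0.2326.

0.2326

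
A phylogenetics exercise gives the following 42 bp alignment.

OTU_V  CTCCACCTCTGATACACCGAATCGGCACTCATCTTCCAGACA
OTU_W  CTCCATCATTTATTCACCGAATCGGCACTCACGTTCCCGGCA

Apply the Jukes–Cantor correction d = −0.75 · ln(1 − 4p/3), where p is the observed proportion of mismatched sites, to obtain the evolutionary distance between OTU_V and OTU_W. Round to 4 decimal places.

0.2524

Mismatches occur at site 6 (C/T), site 8 (T/A), site 9 (C/T), site 11 (G/T), site 14 (A/T), site 32 (T/C), site 33 (C/G), site 38 (A/C), site 40 (A/G).
p = 9/42 = 0.214286.
d = −0.75 · ln(1 − (4/3)·0.214286) = −0.75 · ln(0.714285) = −0.75 · (-0.336473) = 0.2524.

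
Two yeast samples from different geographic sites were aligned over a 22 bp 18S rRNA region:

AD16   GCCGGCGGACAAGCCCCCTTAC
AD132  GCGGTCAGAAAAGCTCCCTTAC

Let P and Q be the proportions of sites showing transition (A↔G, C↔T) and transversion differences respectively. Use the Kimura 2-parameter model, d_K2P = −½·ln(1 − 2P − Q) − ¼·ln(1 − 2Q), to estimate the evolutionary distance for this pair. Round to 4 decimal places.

Differing sites — 3:C/G (Tv); 5:G/T (Tv); 7:G/A (Ti); 10:C/A (Tv); 15:C/T (Ti).
Of the 5 differences, 2 transitions and 3 transversions over 22 sites: P = 2/22 = 0.090909, Q = 3/22 = 0.136364.
d = −0.5·ln(0.681818) − 0.25·ln(0.727272) = −0.5·(-0.382993) − 0.25·(-0.318455) = 0.2711.

0.2711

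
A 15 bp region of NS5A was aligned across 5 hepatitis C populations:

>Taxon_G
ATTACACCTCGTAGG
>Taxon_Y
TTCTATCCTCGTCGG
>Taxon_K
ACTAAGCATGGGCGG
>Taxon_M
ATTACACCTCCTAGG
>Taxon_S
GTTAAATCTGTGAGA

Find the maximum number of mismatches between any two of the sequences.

10

Pairwise Hamming distances:
  Taxon_G vs Taxon_Y: 6
  Taxon_G vs Taxon_K: 7
  Taxon_G vs Taxon_M: 1
  Taxon_G vs Taxon_S: 7
  Taxon_Y vs Taxon_K: 8
  Taxon_Y vs Taxon_M: 7
  Taxon_Y vs Taxon_S: 10
  Taxon_K vs Taxon_M: 8
  Taxon_K vs Taxon_S: 8
  Taxon_M vs Taxon_S: 7
The largest is 10, between Taxon_Y and Taxon_S.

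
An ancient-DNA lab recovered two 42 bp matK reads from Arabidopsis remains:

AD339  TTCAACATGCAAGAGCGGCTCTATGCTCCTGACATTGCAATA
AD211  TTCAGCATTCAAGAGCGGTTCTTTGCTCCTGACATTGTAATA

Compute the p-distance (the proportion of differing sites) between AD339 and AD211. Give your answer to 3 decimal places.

The sequences differ at positions 5 (A/G), 9 (G/T), 19 (C/T), 23 (A/T), 38 (C/T).
There are 5 differences over 42 sites, so p = 5/42 = 0.119.

0.119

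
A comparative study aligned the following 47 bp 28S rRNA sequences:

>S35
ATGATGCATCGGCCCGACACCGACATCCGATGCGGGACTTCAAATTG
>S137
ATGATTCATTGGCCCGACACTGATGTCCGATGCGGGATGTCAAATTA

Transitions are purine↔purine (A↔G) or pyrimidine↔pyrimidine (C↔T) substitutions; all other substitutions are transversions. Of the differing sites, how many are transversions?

2

Differing sites — 6:G/T (Tv); 10:C/T (Ti); 21:C/T (Ti); 24:C/T (Ti); 25:A/G (Ti); 38:C/T (Ti); 39:T/G (Tv); 47:G/A (Ti).
Of the 8 differences, 6 transitions and 2 transversions, so the answer is 2.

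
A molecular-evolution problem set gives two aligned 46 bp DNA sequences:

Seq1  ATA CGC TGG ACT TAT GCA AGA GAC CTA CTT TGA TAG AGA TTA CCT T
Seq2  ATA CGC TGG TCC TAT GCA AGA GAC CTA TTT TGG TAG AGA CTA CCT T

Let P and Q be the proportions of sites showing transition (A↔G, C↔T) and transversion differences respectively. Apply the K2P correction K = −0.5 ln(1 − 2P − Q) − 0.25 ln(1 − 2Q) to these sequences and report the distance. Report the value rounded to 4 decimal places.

Mismatches occur at site 10 (A/T, transversion), site 12 (T/C, transition), site 28 (C/T, transition), site 33 (A/G, transition), site 40 (T/C, transition).
Of the 5 differences, 4 transitions and 1 transversion over 46 sites: P = 4/46 = 0.086957, Q = 1/46 = 0.021739.
d = −0.5·ln(0.804347) − 0.25·ln(0.956522) = −0.5·(-0.217725) − 0.25·(-0.044451) = 0.1200.

0.1200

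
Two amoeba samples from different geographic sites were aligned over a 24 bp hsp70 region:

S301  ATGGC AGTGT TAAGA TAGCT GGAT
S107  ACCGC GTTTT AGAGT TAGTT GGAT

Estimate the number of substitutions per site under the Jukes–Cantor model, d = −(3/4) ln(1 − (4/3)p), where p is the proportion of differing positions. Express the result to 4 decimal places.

0.5199

Mismatches occur at site 2 (T→C), site 3 (G→C), site 6 (A→G), site 7 (G→T), site 9 (G→T), site 11 (T→A), site 12 (A→G), site 15 (A→T), site 19 (C→T).
p = 9/24 = 0.375000.
d = −0.75 · ln(1 − (4/3)·0.375000) = −0.75 · ln(0.500000) = −0.75 · (-0.693147) = 0.5199.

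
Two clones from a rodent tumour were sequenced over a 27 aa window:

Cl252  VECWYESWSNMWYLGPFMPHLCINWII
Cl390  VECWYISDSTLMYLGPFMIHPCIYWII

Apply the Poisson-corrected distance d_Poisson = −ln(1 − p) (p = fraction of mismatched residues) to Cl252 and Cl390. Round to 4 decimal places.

0.3514

The sequences differ at positions 6 (E/I), 8 (W/D), 10 (N/T), 11 (M/L), 12 (W/M), 19 (P/I), 21 (L/P), 24 (N/Y).
p = 8/27 = 0.296296.
d = −ln(1 − 0.296296) = −ln(0.703704) = 0.3514.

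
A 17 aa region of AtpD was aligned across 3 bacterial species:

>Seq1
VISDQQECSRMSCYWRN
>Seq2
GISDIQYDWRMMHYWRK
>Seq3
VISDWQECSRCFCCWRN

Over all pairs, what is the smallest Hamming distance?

Pairwise Hamming distances:
  Seq1 vs Seq2: 8
  Seq1 vs Seq3: 4
  Seq2 vs Seq3: 10
The smallest is 4, between Seq1 and Seq3.

4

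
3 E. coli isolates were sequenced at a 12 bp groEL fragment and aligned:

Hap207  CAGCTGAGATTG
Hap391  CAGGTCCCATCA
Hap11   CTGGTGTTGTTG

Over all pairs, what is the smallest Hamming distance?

Pairwise Hamming distances:
  Hap207 vs Hap391: 6
  Hap207 vs Hap11: 5
  Hap391 vs Hap11: 7
The smallest is 5, between Hap207 and Hap11.

5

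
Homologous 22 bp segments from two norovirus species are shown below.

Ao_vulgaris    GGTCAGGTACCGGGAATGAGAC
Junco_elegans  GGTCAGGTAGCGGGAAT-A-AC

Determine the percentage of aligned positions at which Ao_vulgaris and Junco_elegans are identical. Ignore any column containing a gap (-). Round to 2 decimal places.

95.00%

Excluding the 2 gap columns leaves 20 comparable sites.
Differing sites — 10:C/G.
19 of the 20 comparable sites match, so the percent identity is 19/20 × 100 = 95.00%.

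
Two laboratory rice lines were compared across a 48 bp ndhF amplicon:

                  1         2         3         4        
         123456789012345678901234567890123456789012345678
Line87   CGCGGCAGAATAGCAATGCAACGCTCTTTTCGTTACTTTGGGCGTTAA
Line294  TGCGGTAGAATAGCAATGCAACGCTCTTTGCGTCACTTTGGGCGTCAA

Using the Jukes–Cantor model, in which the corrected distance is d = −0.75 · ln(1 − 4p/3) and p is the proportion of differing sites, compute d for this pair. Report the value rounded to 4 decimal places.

0.1121

The sequences differ at positions 1 (C/T), 6 (C/T), 30 (T/G), 34 (T/C), 46 (T/C).
p = 5/48 = 0.104167.
d = −0.75 · ln(1 − (4/3)·0.104167) = −0.75 · ln(0.861111) = −0.75 · (-0.149532) = 0.1121.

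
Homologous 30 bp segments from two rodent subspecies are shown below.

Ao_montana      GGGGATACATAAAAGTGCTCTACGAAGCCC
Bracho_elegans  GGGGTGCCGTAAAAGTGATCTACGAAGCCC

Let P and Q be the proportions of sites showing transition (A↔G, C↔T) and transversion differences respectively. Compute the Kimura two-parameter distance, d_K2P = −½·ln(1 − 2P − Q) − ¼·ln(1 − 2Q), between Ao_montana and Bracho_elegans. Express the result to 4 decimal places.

Mismatches occur at site 5 (A→T, transversion), site 6 (T→G, transversion), site 7 (A→C, transversion), site 9 (A→G, transition), site 18 (C→A, transversion).
Of the 5 differences, 1 transition and 4 transversions over 30 sites: P = 1/30 = 0.033333, Q = 4/30 = 0.133333.
d = −0.5·ln(0.800001) − 0.25·ln(0.733334) = −0.5·(-0.223142) − 0.25·(-0.310154) = 0.1891.

0.1891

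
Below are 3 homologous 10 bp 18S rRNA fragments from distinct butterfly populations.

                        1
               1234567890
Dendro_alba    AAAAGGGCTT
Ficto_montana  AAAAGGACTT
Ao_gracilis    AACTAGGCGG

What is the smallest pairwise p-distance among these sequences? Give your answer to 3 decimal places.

0.100

Pairwise Hamming distances:
  Dendro_alba vs Ficto_montana: 1
  Dendro_alba vs Ao_gracilis: 5
  Ficto_montana vs Ao_gracilis: 6
The smallest is 1 mismatch, between Dendro_alba and Ficto_montana; p = 1/10 = 0.100.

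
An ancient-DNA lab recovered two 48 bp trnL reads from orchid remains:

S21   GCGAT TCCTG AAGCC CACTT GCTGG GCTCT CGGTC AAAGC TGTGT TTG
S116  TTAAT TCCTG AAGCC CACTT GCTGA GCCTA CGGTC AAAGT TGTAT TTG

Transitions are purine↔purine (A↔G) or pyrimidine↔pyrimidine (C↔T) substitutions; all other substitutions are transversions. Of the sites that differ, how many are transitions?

Differing sites — 1:G/T (Tv); 2:C/T (Ti); 3:G/A (Ti); 25:G/A (Ti); 28:T/C (Ti); 29:C/T (Ti); 30:T/A (Tv); 40:C/T (Ti); 44:G/A (Ti).
Of the 9 differences, 7 transitions and 2 transversions, so the answer is 7.

7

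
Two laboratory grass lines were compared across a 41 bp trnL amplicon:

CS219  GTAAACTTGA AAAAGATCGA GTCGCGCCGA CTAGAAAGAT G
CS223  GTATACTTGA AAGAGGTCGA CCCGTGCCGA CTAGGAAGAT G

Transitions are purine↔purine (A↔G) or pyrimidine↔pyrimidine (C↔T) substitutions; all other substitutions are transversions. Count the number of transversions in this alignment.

2

The sequences differ at positions 4 (A/T, transversion), 13 (A/G, transition), 16 (A/G, transition), 21 (G/C, transversion), 22 (T/C, transition), 25 (C/T, transition), 35 (A/G, transition).
Of the 7 differences, 5 transitions and 2 transversions, so the answer is 2.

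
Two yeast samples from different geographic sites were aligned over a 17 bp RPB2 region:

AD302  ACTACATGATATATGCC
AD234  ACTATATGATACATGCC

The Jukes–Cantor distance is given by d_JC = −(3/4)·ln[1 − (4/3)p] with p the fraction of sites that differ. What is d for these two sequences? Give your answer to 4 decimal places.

0.1280

Differing sites — 5:C/T; 12:T/C.
p = 2/17 = 0.117647.
d = −0.75 · ln(1 − (4/3)·0.117647) = −0.75 · ln(0.843137) = −0.75 · (-0.170626) = 0.1280.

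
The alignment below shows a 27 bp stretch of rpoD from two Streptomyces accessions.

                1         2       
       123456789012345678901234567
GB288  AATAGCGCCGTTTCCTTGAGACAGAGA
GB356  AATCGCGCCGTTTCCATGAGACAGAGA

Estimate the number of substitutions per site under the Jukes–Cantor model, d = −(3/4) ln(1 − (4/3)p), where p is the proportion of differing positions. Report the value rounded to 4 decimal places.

Differing sites — 4:A/C; 16:T/A.
p = 2/27 = 0.074074.
d = −0.75 · ln(1 − (4/3)·0.074074) = −0.75 · ln(0.901235) = −0.75 · (-0.103989) = 0.0780.

0.0780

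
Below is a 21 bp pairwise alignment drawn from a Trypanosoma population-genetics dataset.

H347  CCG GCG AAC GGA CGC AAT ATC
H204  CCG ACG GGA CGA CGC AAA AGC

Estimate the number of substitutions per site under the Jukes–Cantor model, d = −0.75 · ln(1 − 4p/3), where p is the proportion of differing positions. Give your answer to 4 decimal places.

Mismatches occur at site 4 (G/A), site 7 (A/G), site 8 (A/G), site 9 (C/A), site 10 (G/C), site 18 (T/A), site 20 (T/G).
p = 7/21 = 0.333333.
d = −0.75 · ln(1 − (4/3)·0.333333) = −0.75 · ln(0.555556) = −0.75 · (-0.587786) = 0.4408.

0.4408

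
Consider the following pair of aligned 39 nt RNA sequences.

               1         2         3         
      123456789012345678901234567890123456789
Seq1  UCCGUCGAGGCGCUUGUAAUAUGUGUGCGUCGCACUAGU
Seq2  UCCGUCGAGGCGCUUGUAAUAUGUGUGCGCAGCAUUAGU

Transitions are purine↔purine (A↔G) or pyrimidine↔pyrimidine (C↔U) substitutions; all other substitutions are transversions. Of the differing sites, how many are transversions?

Differing sites — 30:U/C (Ti); 31:C/A (Tv); 35:C/U (Ti).
Of the 3 differences, 2 transitions and 1 transversion, so the answer is 1.

1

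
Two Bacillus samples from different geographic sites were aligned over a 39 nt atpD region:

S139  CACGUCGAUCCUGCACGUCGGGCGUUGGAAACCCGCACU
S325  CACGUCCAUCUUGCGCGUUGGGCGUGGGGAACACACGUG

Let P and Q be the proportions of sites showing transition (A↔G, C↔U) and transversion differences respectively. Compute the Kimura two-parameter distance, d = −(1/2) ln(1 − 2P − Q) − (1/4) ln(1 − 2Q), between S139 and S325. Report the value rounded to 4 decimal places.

Mismatches occur at site 7 (G↔C, transversion), site 11 (C↔U, transition), site 15 (A↔G, transition), site 19 (C↔U, transition), site 26 (U↔G, transversion), site 29 (A↔G, transition), site 33 (C↔A, transversion), site 35 (G↔A, transition), site 37 (A↔G, transition), site 38 (C↔U, transition), site 39 (U↔G, transversion).
Of the 11 differences, 7 transitions and 4 transversions over 39 sites: P = 7/39 = 0.179487, Q = 4/39 = 0.102564.
d = −0.5·ln(0.538462) − 0.25·ln(0.794872) = −0.5·(-0.619038) − 0.25·(-0.229574) = 0.3669.

0.3669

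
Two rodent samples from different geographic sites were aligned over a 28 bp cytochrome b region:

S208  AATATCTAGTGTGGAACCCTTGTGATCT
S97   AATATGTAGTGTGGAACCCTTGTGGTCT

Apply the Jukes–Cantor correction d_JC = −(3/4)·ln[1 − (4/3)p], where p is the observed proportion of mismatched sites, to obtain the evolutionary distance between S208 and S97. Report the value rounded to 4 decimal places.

Differing sites — 6:C/G; 25:A/G.
p = 2/28 = 0.071429.
d = −0.75 · ln(1 − (4/3)·0.071429) = −0.75 · ln(0.904761) = −0.75 · (-0.100084) = 0.0751.

0.0751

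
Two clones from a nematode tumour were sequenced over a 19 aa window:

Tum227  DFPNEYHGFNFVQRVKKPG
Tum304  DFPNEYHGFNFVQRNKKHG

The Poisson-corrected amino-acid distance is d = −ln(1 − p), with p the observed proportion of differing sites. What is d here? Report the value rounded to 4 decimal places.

The sequences differ at positions 15 (V/N), 18 (P/H).
p = 2/19 = 0.105263.
d = −ln(1 − 0.105263) = −ln(0.894737) = 0.1112.

0.1112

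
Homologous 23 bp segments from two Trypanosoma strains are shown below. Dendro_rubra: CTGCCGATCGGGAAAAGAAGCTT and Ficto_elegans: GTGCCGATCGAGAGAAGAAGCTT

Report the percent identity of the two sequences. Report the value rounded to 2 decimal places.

The sequences differ at positions 1 (C/G), 11 (G/A), 14 (A/G).
20 of the 23 sites match, so the percent identity is 20/23 × 100 = 86.96%.

86.96%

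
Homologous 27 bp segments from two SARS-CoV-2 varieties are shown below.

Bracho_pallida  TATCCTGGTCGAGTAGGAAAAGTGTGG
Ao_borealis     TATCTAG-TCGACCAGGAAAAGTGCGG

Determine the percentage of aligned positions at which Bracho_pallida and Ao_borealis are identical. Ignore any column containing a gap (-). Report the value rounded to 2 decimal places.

80.77%

Excluding the 1 gap column leaves 26 comparable sites.
Differing sites — 5:C/T; 6:T/A; 13:G/C; 14:T/C; 25:T/C.
21 of the 26 comparable sites match, so the percent identity is 21/26 × 100 = 80.77%.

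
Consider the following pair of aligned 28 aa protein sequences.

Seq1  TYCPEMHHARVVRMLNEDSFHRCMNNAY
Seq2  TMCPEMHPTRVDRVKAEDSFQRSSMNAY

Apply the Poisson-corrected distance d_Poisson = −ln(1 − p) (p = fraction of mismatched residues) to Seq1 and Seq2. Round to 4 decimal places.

0.4990

Differing sites — 2:Y/M; 8:H/P; 9:A/T; 12:V/D; 14:M/V; 15:L/K; 16:N/A; 21:H/Q; 23:C/S; 24:M/S; 25:N/M.
p = 11/28 = 0.392857.
d = −ln(1 − 0.392857) = −ln(0.607143) = 0.4990.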